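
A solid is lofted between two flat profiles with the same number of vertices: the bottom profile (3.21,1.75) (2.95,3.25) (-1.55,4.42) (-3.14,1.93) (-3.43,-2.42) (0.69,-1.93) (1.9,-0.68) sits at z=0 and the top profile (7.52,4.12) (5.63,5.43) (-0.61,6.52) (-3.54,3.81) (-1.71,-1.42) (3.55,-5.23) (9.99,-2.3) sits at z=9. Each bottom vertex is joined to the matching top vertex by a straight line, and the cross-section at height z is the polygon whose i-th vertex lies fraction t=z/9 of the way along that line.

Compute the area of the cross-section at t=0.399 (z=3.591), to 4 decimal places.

Area at t=0.399: 55.4304

Cross-section at t=0.399: each vertex is (1-t)·p0[i] + t·p1[i].
  v1: (1-0.399)·(3.21,1.75) + 0.399·(7.52,4.12) = (4.9297,2.6956)
  v2: (1-0.399)·(2.95,3.25) + 0.399·(5.63,5.43) = (4.0193,4.1198)
  v3: (1-0.399)·(-1.55,4.42) + 0.399·(-0.61,6.52) = (-1.1749,5.2579)
  v4: (1-0.399)·(-3.14,1.93) + 0.399·(-3.54,3.81) = (-3.2996,2.6801)
  v5: (1-0.399)·(-3.43,-2.42) + 0.399·(-1.71,-1.42) = (-2.7437,-2.0210)
  v6: (1-0.399)·(0.69,-1.93) + 0.399·(3.55,-5.23) = (1.8311,-3.2467)
  v7: (1-0.399)·(1.9,-0.68) + 0.399·(9.99,-2.3) = (5.1279,-1.3264)
Shoelace sum Σ(x_i·y_{i+1} − x_{i+1}·y_i):
  i=1: 4.9297·4.1198 − 4.0193·2.6956 = +9.4748 (running +9.4748)
  i=2: 4.0193·5.2579 − -1.1749·4.1198 = +25.9737 (running +35.4486)
  i=3: -1.1749·2.6801 − -3.2996·5.2579 = +14.2000 (running +49.6485)
  i=4: -3.2996·-2.0210 − -2.7437·2.6801 = +14.0220 (running +63.6705)
  i=5: -2.7437·-3.2467 − 1.8311·-2.0210 = +12.6088 (running +76.2793)
  i=6: 1.8311·-1.3264 − 5.1279·-3.2467 = +14.2200 (running +90.4993)
  i=7: 5.1279·2.6956 − 4.9297·-1.3264 = +20.3616 (running +110.8609)
Area = |Σ|/2 = |110.8609|/2 = 55.4304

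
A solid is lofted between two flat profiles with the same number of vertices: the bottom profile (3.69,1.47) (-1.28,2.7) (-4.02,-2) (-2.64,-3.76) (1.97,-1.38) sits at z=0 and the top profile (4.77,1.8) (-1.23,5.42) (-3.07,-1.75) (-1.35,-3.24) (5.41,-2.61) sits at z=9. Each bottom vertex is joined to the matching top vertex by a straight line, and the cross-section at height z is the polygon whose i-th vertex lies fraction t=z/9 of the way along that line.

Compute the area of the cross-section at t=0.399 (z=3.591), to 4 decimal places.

Cross-section at t=0.399: each vertex is (1-t)·p0[i] + t·p1[i].
  v1: (1-0.399)·(3.69,1.47) + 0.399·(4.77,1.8) = (4.1209,1.6017)
  v2: (1-0.399)·(-1.28,2.7) + 0.399·(-1.23,5.42) = (-1.2601,3.7853)
  v3: (1-0.399)·(-4.02,-2) + 0.399·(-3.07,-1.75) = (-3.6409,-1.9002)
  v4: (1-0.399)·(-2.64,-3.76) + 0.399·(-1.35,-3.24) = (-2.1253,-3.5525)
  v5: (1-0.399)·(1.97,-1.38) + 0.399·(5.41,-2.61) = (3.3426,-1.8708)
Shoelace sum Σ(x_i·y_{i+1} − x_{i+1}·y_i):
  i=1: 4.1209·3.7853 − -1.2601·1.6017 = +17.6170 (running +17.6170)
  i=2: -1.2601·-1.9002 − -3.6409·3.7853 = +16.1764 (running +33.7934)
  i=3: -3.6409·-3.5525 − -2.1253·-1.9002 = +8.8960 (running +42.6894)
  i=4: -2.1253·-1.8708 − 3.3426·-3.5525 = +15.8504 (running +58.5399)
  i=5: 3.3426·1.6017 − 4.1209·-1.8708 = +13.0630 (running +71.6028)
Area = |Σ|/2 = |71.6028|/2 = 35.8014

Area at t=0.399: 35.8014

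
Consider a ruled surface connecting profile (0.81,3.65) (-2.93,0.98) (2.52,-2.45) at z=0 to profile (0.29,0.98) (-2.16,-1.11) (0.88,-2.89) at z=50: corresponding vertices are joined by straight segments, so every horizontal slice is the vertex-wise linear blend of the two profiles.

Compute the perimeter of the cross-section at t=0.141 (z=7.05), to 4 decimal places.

Cross-section at t=0.141: each vertex is (1-t)·p0[i] + t·p1[i].
  v1: (1-0.141)·(0.81,3.65) + 0.141·(0.29,0.98) = (0.7367,3.2735)
  v2: (1-0.141)·(-2.93,0.98) + 0.141·(-2.16,-1.11) = (-2.8214,0.6853)
  v3: (1-0.141)·(2.52,-2.45) + 0.141·(0.88,-2.89) = (2.2888,-2.5120)
Perimeter = Σ |v_{i+1} − v_i|:
  edge 1→2: √(-3.5581² + -2.5882²) = 4.3999 (running 4.3999)
  edge 2→3: √(5.1102² + -3.1974²) = 6.0280 (running 10.4279)
  edge 3→1: √(-1.5521² + 5.7856²) = 5.9901 (running 16.4181)
Perimeter = 16.4181

Perimeter at t=0.141: 16.4181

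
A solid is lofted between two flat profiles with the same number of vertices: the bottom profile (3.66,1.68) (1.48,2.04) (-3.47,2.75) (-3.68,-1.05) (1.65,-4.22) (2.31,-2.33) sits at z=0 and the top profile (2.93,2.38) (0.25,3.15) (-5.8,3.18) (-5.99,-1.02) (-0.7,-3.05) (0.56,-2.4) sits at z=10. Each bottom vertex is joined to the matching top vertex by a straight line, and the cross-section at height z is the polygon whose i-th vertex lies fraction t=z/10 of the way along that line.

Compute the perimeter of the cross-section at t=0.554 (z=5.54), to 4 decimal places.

Cross-section at t=0.554: each vertex is (1-t)·p0[i] + t·p1[i].
  v1: (1-0.554)·(3.66,1.68) + 0.554·(2.93,2.38) = (3.2556,2.0678)
  v2: (1-0.554)·(1.48,2.04) + 0.554·(0.25,3.15) = (0.7986,2.6549)
  v3: (1-0.554)·(-3.47,2.75) + 0.554·(-5.8,3.18) = (-4.7608,2.9882)
  v4: (1-0.554)·(-3.68,-1.05) + 0.554·(-5.99,-1.02) = (-4.9597,-1.0334)
  v5: (1-0.554)·(1.65,-4.22) + 0.554·(-0.7,-3.05) = (0.3481,-3.5718)
  v6: (1-0.554)·(2.31,-2.33) + 0.554·(0.56,-2.4) = (1.3405,-2.3688)
Perimeter = Σ |v_{i+1} − v_i|:
  edge 1→2: √(-2.4570² + 0.5871²) = 2.5262 (running 2.5262)
  edge 2→3: √(-5.5594² + 0.3333²) = 5.5694 (running 8.0956)
  edge 3→4: √(-0.1989² + -4.0216²) = 4.0265 (running 12.1221)
  edge 4→5: √(5.3078² + -2.5384²) = 5.8836 (running 18.0057)
  edge 5→6: √(0.9924² + 1.2030²) = 1.5595 (running 19.5652)
  edge 6→1: √(1.9151² + 4.4366²) = 4.8323 (running 24.3975)
Perimeter = 24.3975

Perimeter at t=0.554: 24.3975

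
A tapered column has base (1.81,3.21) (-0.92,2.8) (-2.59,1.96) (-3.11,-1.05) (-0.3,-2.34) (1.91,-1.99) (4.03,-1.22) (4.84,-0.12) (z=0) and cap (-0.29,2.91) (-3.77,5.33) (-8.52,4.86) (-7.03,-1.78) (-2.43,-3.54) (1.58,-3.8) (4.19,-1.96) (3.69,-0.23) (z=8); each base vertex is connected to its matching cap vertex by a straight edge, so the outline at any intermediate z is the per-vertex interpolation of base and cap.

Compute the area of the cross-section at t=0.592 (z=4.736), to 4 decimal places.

Cross-section at t=0.592: each vertex is (1-t)·p0[i] + t·p1[i].
  v1: (1-0.592)·(1.81,3.21) + 0.592·(-0.29,2.91) = (0.5668,3.0324)
  v2: (1-0.592)·(-0.92,2.8) + 0.592·(-3.77,5.33) = (-2.6072,4.2978)
  v3: (1-0.592)·(-2.59,1.96) + 0.592·(-8.52,4.86) = (-6.1006,3.6768)
  v4: (1-0.592)·(-3.11,-1.05) + 0.592·(-7.03,-1.78) = (-5.4306,-1.4822)
  v5: (1-0.592)·(-0.3,-2.34) + 0.592·(-2.43,-3.54) = (-1.5610,-3.0504)
  v6: (1-0.592)·(1.91,-1.99) + 0.592·(1.58,-3.8) = (1.7146,-3.0615)
  v7: (1-0.592)·(4.03,-1.22) + 0.592·(4.19,-1.96) = (4.1247,-1.6581)
  v8: (1-0.592)·(4.84,-0.12) + 0.592·(3.69,-0.23) = (4.1592,-0.1851)
Shoelace sum Σ(x_i·y_{i+1} − x_{i+1}·y_i):
  i=1: 0.5668·4.2978 − -2.6072·3.0324 = +10.3420 (running +10.3420)
  i=2: -2.6072·3.6768 − -6.1006·4.2978 = +16.6326 (running +26.9746)
  i=3: -6.1006·-1.4822 − -5.4306·3.6768 = +29.0094 (running +55.9840)
  i=4: -5.4306·-3.0504 − -1.5610·-1.4822 = +14.2520 (running +70.2360)
  i=5: -1.5610·-3.0615 − 1.7146·-3.0504 = +10.0092 (running +80.2453)
  i=6: 1.7146·-1.6581 − 4.1247·-3.0615 = +9.7849 (running +90.0302)
  i=7: 4.1247·-0.1851 − 4.1592·-1.6581 = +6.1327 (running +96.1629)
  i=8: 4.1592·3.0324 − 0.5668·-0.1851 = +12.7173 (running +108.8802)
Area = |Σ|/2 = |108.8802|/2 = 54.4401

Area at t=0.592: 54.4401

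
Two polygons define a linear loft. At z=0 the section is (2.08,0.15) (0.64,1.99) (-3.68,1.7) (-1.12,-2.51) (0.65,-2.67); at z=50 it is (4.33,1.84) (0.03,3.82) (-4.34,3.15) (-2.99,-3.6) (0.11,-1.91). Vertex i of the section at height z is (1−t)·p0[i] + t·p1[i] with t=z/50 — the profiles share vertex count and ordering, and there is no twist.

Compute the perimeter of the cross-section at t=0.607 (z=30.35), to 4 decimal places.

Perimeter at t=0.607: 21.4867

Cross-section at t=0.607: each vertex is (1-t)·p0[i] + t·p1[i].
  v1: (1-0.607)·(2.08,0.15) + 0.607·(4.33,1.84) = (3.4457,1.1758)
  v2: (1-0.607)·(0.64,1.99) + 0.607·(0.03,3.82) = (0.2697,3.1008)
  v3: (1-0.607)·(-3.68,1.7) + 0.607·(-4.34,3.15) = (-4.0806,2.5801)
  v4: (1-0.607)·(-1.12,-2.51) + 0.607·(-2.99,-3.6) = (-2.2551,-3.1716)
  v5: (1-0.607)·(0.65,-2.67) + 0.607·(0.11,-1.91) = (0.3222,-2.2087)
Perimeter = Σ |v_{i+1} − v_i|:
  edge 1→2: √(-3.1760² + 1.9250²) = 3.7138 (running 3.7138)
  edge 2→3: √(-4.3503² + -0.5207²) = 4.3814 (running 8.0952)
  edge 3→4: √(1.8255² + -5.7518²) = 6.0345 (running 14.1298)
  edge 4→5: √(2.5773² + 0.9629²) = 2.7513 (running 16.8811)
  edge 5→1: √(3.1235² + 3.3845²) = 4.6056 (running 21.4867)
Perimeter = 21.4867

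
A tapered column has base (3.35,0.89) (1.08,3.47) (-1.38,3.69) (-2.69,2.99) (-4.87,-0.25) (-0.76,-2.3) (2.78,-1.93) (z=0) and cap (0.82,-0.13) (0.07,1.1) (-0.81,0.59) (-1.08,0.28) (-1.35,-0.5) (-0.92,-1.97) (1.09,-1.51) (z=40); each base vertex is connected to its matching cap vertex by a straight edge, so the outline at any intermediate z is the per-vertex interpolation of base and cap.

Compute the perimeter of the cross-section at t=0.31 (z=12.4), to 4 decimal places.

Cross-section at t=0.31: each vertex is (1-t)·p0[i] + t·p1[i].
  v1: (1-0.31)·(3.35,0.89) + 0.31·(0.82,-0.13) = (2.5657,0.5738)
  v2: (1-0.31)·(1.08,3.47) + 0.31·(0.07,1.1) = (0.7669,2.7353)
  v3: (1-0.31)·(-1.38,3.69) + 0.31·(-0.81,0.59) = (-1.2033,2.7290)
  v4: (1-0.31)·(-2.69,2.99) + 0.31·(-1.08,0.28) = (-2.1909,2.1499)
  v5: (1-0.31)·(-4.87,-0.25) + 0.31·(-1.35,-0.5) = (-3.7788,-0.3275)
  v6: (1-0.31)·(-0.76,-2.3) + 0.31·(-0.92,-1.97) = (-0.8096,-2.1977)
  v7: (1-0.31)·(2.78,-1.93) + 0.31·(1.09,-1.51) = (2.2561,-1.7998)
Perimeter = Σ |v_{i+1} − v_i|:
  edge 1→2: √(-1.7988² + 2.1615²) = 2.8121 (running 2.8121)
  edge 2→3: √(-1.9702² + -0.0063²) = 1.9702 (running 4.7823)
  edge 3→4: √(-0.9876² + -0.5791²) = 1.1449 (running 5.9271)
  edge 4→5: √(-1.5879² + -2.4774²) = 2.9426 (running 8.8698)
  edge 5→6: √(2.9692² + -1.8702²) = 3.5091 (running 12.3789)
  edge 6→7: √(3.0657² + 0.3979²) = 3.0914 (running 15.4703)
  edge 7→1: √(0.3096² + 2.3736²) = 2.3937 (running 17.8640)
Perimeter = 17.8640

Perimeter at t=0.31: 17.8640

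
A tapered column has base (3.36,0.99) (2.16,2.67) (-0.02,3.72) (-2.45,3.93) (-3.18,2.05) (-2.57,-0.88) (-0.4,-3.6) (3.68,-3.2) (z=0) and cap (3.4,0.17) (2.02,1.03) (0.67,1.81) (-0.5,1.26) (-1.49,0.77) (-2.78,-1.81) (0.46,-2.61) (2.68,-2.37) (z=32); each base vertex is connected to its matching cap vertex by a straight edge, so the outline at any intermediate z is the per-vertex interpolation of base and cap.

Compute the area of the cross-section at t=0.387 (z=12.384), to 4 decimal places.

Area at t=0.387: 30.0483

Cross-section at t=0.387: each vertex is (1-t)·p0[i] + t·p1[i].
  v1: (1-0.387)·(3.36,0.99) + 0.387·(3.4,0.17) = (3.3755,0.6727)
  v2: (1-0.387)·(2.16,2.67) + 0.387·(2.02,1.03) = (2.1058,2.0353)
  v3: (1-0.387)·(-0.02,3.72) + 0.387·(0.67,1.81) = (0.2470,2.9808)
  v4: (1-0.387)·(-2.45,3.93) + 0.387·(-0.5,1.26) = (-1.6954,2.8967)
  v5: (1-0.387)·(-3.18,2.05) + 0.387·(-1.49,0.77) = (-2.5260,1.5546)
  v6: (1-0.387)·(-2.57,-0.88) + 0.387·(-2.78,-1.81) = (-2.6513,-1.2399)
  v7: (1-0.387)·(-0.4,-3.6) + 0.387·(0.46,-2.61) = (-0.0672,-3.2169)
  v8: (1-0.387)·(3.68,-3.2) + 0.387·(2.68,-2.37) = (3.2930,-2.8788)
Shoelace sum Σ(x_i·y_{i+1} − x_{i+1}·y_i):
  i=1: 3.3755·2.0353 − 2.1058·0.6727 = +5.4537 (running +5.4537)
  i=2: 2.1058·2.9808 − 0.2470·2.0353 = +5.7743 (running +11.2280)
  i=3: 0.2470·2.8967 − -1.6954·2.9808 = +5.7691 (running +16.9971)
  i=4: -1.6954·1.5546 − -2.5260·2.8967 = +4.6813 (running +21.6785)
  i=5: -2.5260·-1.2399 − -2.6513·1.5546 = +7.2537 (running +28.9322)
  i=6: -2.6513·-3.2169 − -0.0672·-1.2399 = +8.4455 (running +37.3777)
  i=7: -0.0672·-2.8788 − 3.2930·-3.2169 = +10.7866 (running +48.1642)
  i=8: 3.2930·0.6727 − 3.3755·-2.8788 = +11.9324 (running +60.0966)
Area = |Σ|/2 = |60.0966|/2 = 30.0483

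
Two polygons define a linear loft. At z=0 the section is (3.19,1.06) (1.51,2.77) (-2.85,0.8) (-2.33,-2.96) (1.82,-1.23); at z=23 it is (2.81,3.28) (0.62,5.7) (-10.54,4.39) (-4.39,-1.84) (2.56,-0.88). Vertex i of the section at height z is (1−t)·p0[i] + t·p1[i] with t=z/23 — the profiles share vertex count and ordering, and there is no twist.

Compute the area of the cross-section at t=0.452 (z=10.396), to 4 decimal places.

Area at t=0.452: 39.2707

Cross-section at t=0.452: each vertex is (1-t)·p0[i] + t·p1[i].
  v1: (1-0.452)·(3.19,1.06) + 0.452·(2.81,3.28) = (3.0182,2.0634)
  v2: (1-0.452)·(1.51,2.77) + 0.452·(0.62,5.7) = (1.1077,4.0944)
  v3: (1-0.452)·(-2.85,0.8) + 0.452·(-10.54,4.39) = (-6.3259,2.4227)
  v4: (1-0.452)·(-2.33,-2.96) + 0.452·(-4.39,-1.84) = (-3.2611,-2.4538)
  v5: (1-0.452)·(1.82,-1.23) + 0.452·(2.56,-0.88) = (2.1545,-1.0718)
Shoelace sum Σ(x_i·y_{i+1} − x_{i+1}·y_i):
  i=1: 3.0182·4.0944 − 1.1077·2.0634 = +10.0720 (running +10.0720)
  i=2: 1.1077·2.4227 − -6.3259·4.0944 = +28.5841 (running +38.6561)
  i=3: -6.3259·-2.4538 − -3.2611·2.4227 = +23.4228 (running +62.0790)
  i=4: -3.2611·-1.0718 − 2.1545·-2.4538 = +8.7818 (running +70.8608)
  i=5: 2.1545·2.0634 − 3.0182·-1.0718 = +7.6806 (running +78.5414)
Area = |Σ|/2 = |78.5414|/2 = 39.2707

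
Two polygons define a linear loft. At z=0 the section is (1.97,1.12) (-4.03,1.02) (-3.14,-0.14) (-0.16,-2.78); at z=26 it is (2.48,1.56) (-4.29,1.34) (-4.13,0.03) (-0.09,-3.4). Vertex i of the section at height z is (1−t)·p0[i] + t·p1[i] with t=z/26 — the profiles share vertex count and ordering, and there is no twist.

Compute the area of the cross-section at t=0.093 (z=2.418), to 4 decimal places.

Area at t=0.093: 12.7099

Cross-section at t=0.093: each vertex is (1-t)·p0[i] + t·p1[i].
  v1: (1-0.093)·(1.97,1.12) + 0.093·(2.48,1.56) = (2.0174,1.1609)
  v2: (1-0.093)·(-4.03,1.02) + 0.093·(-4.29,1.34) = (-4.0542,1.0498)
  v3: (1-0.093)·(-3.14,-0.14) + 0.093·(-4.13,0.03) = (-3.2321,-0.1242)
  v4: (1-0.093)·(-0.16,-2.78) + 0.093·(-0.09,-3.4) = (-0.1535,-2.8377)
Shoelace sum Σ(x_i·y_{i+1} − x_{i+1}·y_i):
  i=1: 2.0174·1.0498 − -4.0542·1.1609 = +6.8244 (running +6.8244)
  i=2: -4.0542·-0.1242 − -3.2321·1.0498 = +3.8964 (running +10.7208)
  i=3: -3.2321·-2.8377 − -0.1535·-0.1242 = +9.1525 (running +19.8732)
  i=4: -0.1535·1.1609 − 2.0174·-2.8377 = +5.5466 (running +25.4198)
Area = |Σ|/2 = |25.4198|/2 = 12.7099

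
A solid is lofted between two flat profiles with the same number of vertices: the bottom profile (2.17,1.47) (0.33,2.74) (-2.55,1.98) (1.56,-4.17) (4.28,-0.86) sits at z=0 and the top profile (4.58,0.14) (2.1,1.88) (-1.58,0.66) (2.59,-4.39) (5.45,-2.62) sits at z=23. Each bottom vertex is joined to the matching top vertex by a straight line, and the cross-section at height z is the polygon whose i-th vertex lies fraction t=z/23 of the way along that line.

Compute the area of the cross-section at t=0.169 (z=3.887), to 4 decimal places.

Area at t=0.169: 22.7913

Cross-section at t=0.169: each vertex is (1-t)·p0[i] + t·p1[i].
  v1: (1-0.169)·(2.17,1.47) + 0.169·(4.58,0.14) = (2.5773,1.2452)
  v2: (1-0.169)·(0.33,2.74) + 0.169·(2.1,1.88) = (0.6291,2.5947)
  v3: (1-0.169)·(-2.55,1.98) + 0.169·(-1.58,0.66) = (-2.3861,1.7569)
  v4: (1-0.169)·(1.56,-4.17) + 0.169·(2.59,-4.39) = (1.7341,-4.2072)
  v5: (1-0.169)·(4.28,-0.86) + 0.169·(5.45,-2.62) = (4.4777,-1.1574)
Shoelace sum Σ(x_i·y_{i+1} − x_{i+1}·y_i):
  i=1: 2.5773·2.5947 − 0.6291·1.2452 = +5.9038 (running +5.9038)
  i=2: 0.6291·1.7569 − -2.3861·2.5947 = +7.2964 (running +13.2002)
  i=3: -2.3861·-4.2072 − 1.7341·1.7569 = +6.9920 (running +20.1922)
  i=4: 1.7341·-1.1574 − 4.4777·-4.2072 = +16.8315 (running +37.0237)
  i=5: 4.4777·1.2452 − 2.5773·-1.1574 = +8.5589 (running +45.5826)
Area = |Σ|/2 = |45.5826|/2 = 22.7913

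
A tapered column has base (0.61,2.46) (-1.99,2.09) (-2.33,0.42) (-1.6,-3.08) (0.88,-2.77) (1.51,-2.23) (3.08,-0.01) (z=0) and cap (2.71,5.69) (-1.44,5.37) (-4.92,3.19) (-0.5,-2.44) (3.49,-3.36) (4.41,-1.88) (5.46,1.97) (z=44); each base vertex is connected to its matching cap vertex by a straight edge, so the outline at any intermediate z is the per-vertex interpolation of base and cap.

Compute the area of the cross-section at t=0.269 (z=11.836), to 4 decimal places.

Cross-section at t=0.269: each vertex is (1-t)·p0[i] + t·p1[i].
  v1: (1-0.269)·(0.61,2.46) + 0.269·(2.71,5.69) = (1.1749,3.3289)
  v2: (1-0.269)·(-1.99,2.09) + 0.269·(-1.44,5.37) = (-1.8420,2.9723)
  v3: (1-0.269)·(-2.33,0.42) + 0.269·(-4.92,3.19) = (-3.0267,1.1651)
  v4: (1-0.269)·(-1.6,-3.08) + 0.269·(-0.5,-2.44) = (-1.3041,-2.9078)
  v5: (1-0.269)·(0.88,-2.77) + 0.269·(3.49,-3.36) = (1.5821,-2.9287)
  v6: (1-0.269)·(1.51,-2.23) + 0.269·(4.41,-1.88) = (2.2901,-2.1359)
  v7: (1-0.269)·(3.08,-0.01) + 0.269·(5.46,1.97) = (3.7202,0.5226)
Shoelace sum Σ(x_i·y_{i+1} − x_{i+1}·y_i):
  i=1: 1.1749·2.9723 − -1.8420·3.3289 = +9.6241 (running +9.6241)
  i=2: -1.8420·1.1651 − -3.0267·2.9723 = +6.8501 (running +16.4742)
  i=3: -3.0267·-2.9078 − -1.3041·1.1651 = +10.3206 (running +26.7949)
  i=4: -1.3041·-2.9287 − 1.5821·-2.9078 = +8.4198 (running +35.2147)
  i=5: 1.5821·-2.1359 − 2.2901·-2.9287 = +3.3279 (running +38.5426)
  i=6: 2.2901·0.5226 − 3.7202·-2.1359 = +9.1427 (running +47.6853)
  i=7: 3.7202·3.3289 − 1.1749·0.5226 = +11.7701 (running +59.4554)
Area = |Σ|/2 = |59.4554|/2 = 29.7277

Area at t=0.269: 29.7277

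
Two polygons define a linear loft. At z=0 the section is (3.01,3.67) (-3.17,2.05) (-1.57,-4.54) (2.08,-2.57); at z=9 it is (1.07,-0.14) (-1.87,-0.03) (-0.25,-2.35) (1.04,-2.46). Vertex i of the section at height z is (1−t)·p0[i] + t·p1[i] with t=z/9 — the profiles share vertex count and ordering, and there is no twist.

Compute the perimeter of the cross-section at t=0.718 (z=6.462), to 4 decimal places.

Perimeter at t=0.718: 13.1984

Cross-section at t=0.718: each vertex is (1-t)·p0[i] + t·p1[i].
  v1: (1-0.718)·(3.01,3.67) + 0.718·(1.07,-0.14) = (1.6171,0.9344)
  v2: (1-0.718)·(-3.17,2.05) + 0.718·(-1.87,-0.03) = (-2.2366,0.5566)
  v3: (1-0.718)·(-1.57,-4.54) + 0.718·(-0.25,-2.35) = (-0.6222,-2.9676)
  v4: (1-0.718)·(2.08,-2.57) + 0.718·(1.04,-2.46) = (1.3333,-2.4910)
Perimeter = Σ |v_{i+1} − v_i|:
  edge 1→2: √(-3.8537² + -0.3779²) = 3.8722 (running 3.8722)
  edge 2→3: √(1.6144² + -3.5241²) = 3.8763 (running 7.7485)
  edge 3→4: √(1.9555² + 0.4766²) = 2.0128 (running 9.7612)
  edge 4→1: √(0.2838² + 3.4254²) = 3.4372 (running 13.1984)
Perimeter = 13.1984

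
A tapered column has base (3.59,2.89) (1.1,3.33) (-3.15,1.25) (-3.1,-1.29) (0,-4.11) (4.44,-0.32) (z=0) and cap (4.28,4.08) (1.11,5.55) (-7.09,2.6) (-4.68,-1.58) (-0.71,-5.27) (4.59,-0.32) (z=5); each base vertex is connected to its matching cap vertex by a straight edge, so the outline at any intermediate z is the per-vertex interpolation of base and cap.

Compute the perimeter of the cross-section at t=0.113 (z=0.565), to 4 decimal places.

Perimeter at t=0.113: 24.3097

Cross-section at t=0.113: each vertex is (1-t)·p0[i] + t·p1[i].
  v1: (1-0.113)·(3.59,2.89) + 0.113·(4.28,4.08) = (3.6680,3.0245)
  v2: (1-0.113)·(1.1,3.33) + 0.113·(1.11,5.55) = (1.1011,3.5809)
  v3: (1-0.113)·(-3.15,1.25) + 0.113·(-7.09,2.6) = (-3.5952,1.4026)
  v4: (1-0.113)·(-3.1,-1.29) + 0.113·(-4.68,-1.58) = (-3.2785,-1.3228)
  v5: (1-0.113)·(0,-4.11) + 0.113·(-0.71,-5.27) = (-0.0802,-4.2411)
  v6: (1-0.113)·(4.44,-0.32) + 0.113·(4.59,-0.32) = (4.4569,-0.3200)
Perimeter = Σ |v_{i+1} − v_i|:
  edge 1→2: √(-2.5668² + 0.5564²) = 2.6264 (running 2.6264)
  edge 2→3: √(-4.6963² + -2.1783²) = 5.1769 (running 7.8034)
  edge 3→4: √(0.3167² + -2.7253²) = 2.7437 (running 10.5470)
  edge 4→5: √(3.1983² + -2.9183²) = 4.3296 (running 14.8767)
  edge 5→6: √(4.5372² + 3.9211²) = 5.9967 (running 20.8734)
  edge 6→1: √(-0.7890² + 3.3445²) = 3.4363 (running 24.3097)
Perimeter = 24.3097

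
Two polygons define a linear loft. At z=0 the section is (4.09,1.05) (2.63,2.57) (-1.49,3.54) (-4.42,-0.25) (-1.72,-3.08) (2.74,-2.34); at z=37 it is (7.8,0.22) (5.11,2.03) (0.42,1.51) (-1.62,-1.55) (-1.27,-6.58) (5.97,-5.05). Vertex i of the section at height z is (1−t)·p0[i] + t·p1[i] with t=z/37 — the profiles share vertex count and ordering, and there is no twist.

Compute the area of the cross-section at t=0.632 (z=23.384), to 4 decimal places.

Area at t=0.632: 50.3620

Cross-section at t=0.632: each vertex is (1-t)·p0[i] + t·p1[i].
  v1: (1-0.632)·(4.09,1.05) + 0.632·(7.8,0.22) = (6.4347,0.5254)
  v2: (1-0.632)·(2.63,2.57) + 0.632·(5.11,2.03) = (4.1974,2.2287)
  v3: (1-0.632)·(-1.49,3.54) + 0.632·(0.42,1.51) = (-0.2829,2.2570)
  v4: (1-0.632)·(-4.42,-0.25) + 0.632·(-1.62,-1.55) = (-2.6504,-1.0716)
  v5: (1-0.632)·(-1.72,-3.08) + 0.632·(-1.27,-6.58) = (-1.4356,-5.2920)
  v6: (1-0.632)·(2.74,-2.34) + 0.632·(5.97,-5.05) = (4.7814,-4.0527)
Shoelace sum Σ(x_i·y_{i+1} − x_{i+1}·y_i):
  i=1: 6.4347·2.2287 − 4.1974·0.5254 = +12.1357 (running +12.1357)
  i=2: 4.1974·2.2570 − -0.2829·2.2287 = +10.1041 (running +22.2398)
  i=3: -0.2829·-1.0716 − -2.6504·2.2570 = +6.2852 (running +28.5250)
  i=4: -2.6504·-5.2920 − -1.4356·-1.0716 = +12.4875 (running +41.0125)
  i=5: -1.4356·-4.0527 − 4.7814·-5.2920 = +31.1210 (running +72.1336)
  i=6: 4.7814·0.5254 − 6.4347·-4.0527 = +28.5904 (running +100.7240)
Area = |Σ|/2 = |100.7240|/2 = 50.3620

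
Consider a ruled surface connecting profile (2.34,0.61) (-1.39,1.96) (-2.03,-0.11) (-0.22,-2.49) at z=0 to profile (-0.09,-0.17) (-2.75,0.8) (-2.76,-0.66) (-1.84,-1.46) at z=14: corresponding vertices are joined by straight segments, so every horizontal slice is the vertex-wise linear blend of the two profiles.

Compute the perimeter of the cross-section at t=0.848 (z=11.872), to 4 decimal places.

Cross-section at t=0.848: each vertex is (1-t)·p0[i] + t·p1[i].
  v1: (1-0.848)·(2.34,0.61) + 0.848·(-0.09,-0.17) = (0.2794,-0.0514)
  v2: (1-0.848)·(-1.39,1.96) + 0.848·(-2.75,0.8) = (-2.5433,0.9763)
  v3: (1-0.848)·(-2.03,-0.11) + 0.848·(-2.76,-0.66) = (-2.6490,-0.5764)
  v4: (1-0.848)·(-0.22,-2.49) + 0.848·(-1.84,-1.46) = (-1.5938,-1.6166)
Perimeter = Σ |v_{i+1} − v_i|:
  edge 1→2: √(-2.8226² + 1.0278²) = 3.0039 (running 3.0039)
  edge 2→3: √(-0.1058² + -1.5527²) = 1.5563 (running 4.5602)
  edge 3→4: √(1.0553² + -1.0402²) = 1.4817 (running 6.0420)
  edge 4→1: √(1.8731² + 1.5651²) = 2.4409 (running 8.4829)
Perimeter = 8.4829

Perimeter at t=0.848: 8.4829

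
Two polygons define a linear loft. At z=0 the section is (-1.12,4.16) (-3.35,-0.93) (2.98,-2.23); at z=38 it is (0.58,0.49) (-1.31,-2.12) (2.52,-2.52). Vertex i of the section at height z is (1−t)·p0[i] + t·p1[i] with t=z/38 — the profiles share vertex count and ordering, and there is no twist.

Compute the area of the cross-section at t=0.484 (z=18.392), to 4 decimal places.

Area at t=0.484: 10.8503

Cross-section at t=0.484: each vertex is (1-t)·p0[i] + t·p1[i].
  v1: (1-0.484)·(-1.12,4.16) + 0.484·(0.58,0.49) = (-0.2972,2.3837)
  v2: (1-0.484)·(-3.35,-0.93) + 0.484·(-1.31,-2.12) = (-2.3626,-1.5060)
  v3: (1-0.484)·(2.98,-2.23) + 0.484·(2.52,-2.52) = (2.7574,-2.3704)
Shoelace sum Σ(x_i·y_{i+1} − x_{i+1}·y_i):
  i=1: -0.2972·-1.5060 − -2.3626·2.3837 = +6.0794 (running +6.0794)
  i=2: -2.3626·-2.3704 − 2.7574·-1.5060 = +9.7528 (running +15.8322)
  i=3: 2.7574·2.3837 − -0.2972·-2.3704 = +5.8683 (running +21.7005)
Area = |Σ|/2 = |21.7005|/2 = 10.8503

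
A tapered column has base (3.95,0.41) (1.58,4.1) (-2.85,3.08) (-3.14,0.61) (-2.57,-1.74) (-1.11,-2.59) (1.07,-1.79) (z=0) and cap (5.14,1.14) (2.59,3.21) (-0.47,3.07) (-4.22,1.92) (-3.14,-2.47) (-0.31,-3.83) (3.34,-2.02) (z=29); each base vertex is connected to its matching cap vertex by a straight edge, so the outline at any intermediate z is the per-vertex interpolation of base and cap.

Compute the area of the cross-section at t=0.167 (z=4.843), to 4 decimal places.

Cross-section at t=0.167: each vertex is (1-t)·p0[i] + t·p1[i].
  v1: (1-0.167)·(3.95,0.41) + 0.167·(5.14,1.14) = (4.1487,0.5319)
  v2: (1-0.167)·(1.58,4.1) + 0.167·(2.59,3.21) = (1.7487,3.9514)
  v3: (1-0.167)·(-2.85,3.08) + 0.167·(-0.47,3.07) = (-2.4525,3.0783)
  v4: (1-0.167)·(-3.14,0.61) + 0.167·(-4.22,1.92) = (-3.3204,0.8288)
  v5: (1-0.167)·(-2.57,-1.74) + 0.167·(-3.14,-2.47) = (-2.6652,-1.8619)
  v6: (1-0.167)·(-1.11,-2.59) + 0.167·(-0.31,-3.83) = (-0.9764,-2.7971)
  v7: (1-0.167)·(1.07,-1.79) + 0.167·(3.34,-2.02) = (1.4491,-1.8284)
Shoelace sum Σ(x_i·y_{i+1} − x_{i+1}·y_i):
  i=1: 4.1487·3.9514 − 1.7487·0.5319 = +15.4630 (running +15.4630)
  i=2: 1.7487·3.0783 − -2.4525·3.9514 = +15.0739 (running +30.5369)
  i=3: -2.4525·0.8288 − -3.3204·3.0783 = +8.1886 (running +38.7255)
  i=4: -3.3204·-1.8619 − -2.6652·0.8288 = +8.3910 (running +47.1165)
  i=5: -2.6652·-2.7971 − -0.9764·-1.8619 = +5.6368 (running +52.7533)
  i=6: -0.9764·-1.8284 − 1.4491·-2.7971 = +5.8385 (running +58.5918)
  i=7: 1.4491·0.5319 − 4.1487·-1.8284 = +8.3564 (running +66.9481)
Area = |Σ|/2 = |66.9481|/2 = 33.4741

Area at t=0.167: 33.4741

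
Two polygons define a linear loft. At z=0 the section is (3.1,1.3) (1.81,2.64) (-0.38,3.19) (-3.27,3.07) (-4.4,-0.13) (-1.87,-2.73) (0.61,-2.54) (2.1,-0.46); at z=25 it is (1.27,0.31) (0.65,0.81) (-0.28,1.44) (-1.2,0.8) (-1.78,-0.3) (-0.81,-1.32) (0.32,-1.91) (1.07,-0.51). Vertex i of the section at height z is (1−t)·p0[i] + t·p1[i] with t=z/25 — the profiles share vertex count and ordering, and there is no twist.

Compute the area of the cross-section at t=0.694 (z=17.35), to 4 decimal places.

Cross-section at t=0.694: each vertex is (1-t)·p0[i] + t·p1[i].
  v1: (1-0.694)·(3.1,1.3) + 0.694·(1.27,0.31) = (1.8300,0.6129)
  v2: (1-0.694)·(1.81,2.64) + 0.694·(0.65,0.81) = (1.0050,1.3700)
  v3: (1-0.694)·(-0.38,3.19) + 0.694·(-0.28,1.44) = (-0.3106,1.9755)
  v4: (1-0.694)·(-3.27,3.07) + 0.694·(-1.2,0.8) = (-1.8334,1.4946)
  v5: (1-0.694)·(-4.4,-0.13) + 0.694·(-1.78,-0.3) = (-2.5817,-0.2480)
  v6: (1-0.694)·(-1.87,-2.73) + 0.694·(-0.81,-1.32) = (-1.1344,-1.7515)
  v7: (1-0.694)·(0.61,-2.54) + 0.694·(0.32,-1.91) = (0.4087,-2.1028)
  v8: (1-0.694)·(2.1,-0.46) + 0.694·(1.07,-0.51) = (1.3852,-0.4947)
Shoelace sum Σ(x_i·y_{i+1} − x_{i+1}·y_i):
  i=1: 1.8300·1.3700 − 1.0050·0.6129 = +1.8911 (running +1.8911)
  i=2: 1.0050·1.9755 − -0.3106·1.3700 = +2.4108 (running +4.3019)
  i=3: -0.3106·1.4946 − -1.8334·1.9755 = +3.1577 (running +7.4596)
  i=4: -1.8334·-0.2480 − -2.5817·1.4946 = +4.3133 (running +11.7729)
  i=5: -2.5817·-1.7515 − -1.1344·-0.2480 = +4.2405 (running +16.0134)
  i=6: -1.1344·-2.1028 − 0.4087·-1.7515 = +3.1012 (running +19.1146)
  i=7: 0.4087·-0.4947 − 1.3852·-2.1028 = +2.7105 (running +21.8251)
  i=8: 1.3852·0.6129 − 1.8300·-0.4947 = +1.7543 (running +23.5794)
Area = |Σ|/2 = |23.5794|/2 = 11.7897

Area at t=0.694: 11.7897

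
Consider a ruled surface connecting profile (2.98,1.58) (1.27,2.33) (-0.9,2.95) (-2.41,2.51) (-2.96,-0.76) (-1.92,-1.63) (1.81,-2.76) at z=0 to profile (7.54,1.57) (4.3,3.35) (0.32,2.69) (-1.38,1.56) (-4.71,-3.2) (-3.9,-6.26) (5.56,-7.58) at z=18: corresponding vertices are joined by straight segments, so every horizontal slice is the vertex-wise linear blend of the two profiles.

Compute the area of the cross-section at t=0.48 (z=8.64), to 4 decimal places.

Area at t=0.48: 52.3069

Cross-section at t=0.48: each vertex is (1-t)·p0[i] + t·p1[i].
  v1: (1-0.48)·(2.98,1.58) + 0.48·(7.54,1.57) = (5.1688,1.5752)
  v2: (1-0.48)·(1.27,2.33) + 0.48·(4.3,3.35) = (2.7244,2.8196)
  v3: (1-0.48)·(-0.9,2.95) + 0.48·(0.32,2.69) = (-0.3144,2.8252)
  v4: (1-0.48)·(-2.41,2.51) + 0.48·(-1.38,1.56) = (-1.9156,2.0540)
  v5: (1-0.48)·(-2.96,-0.76) + 0.48·(-4.71,-3.2) = (-3.8000,-1.9312)
  v6: (1-0.48)·(-1.92,-1.63) + 0.48·(-3.9,-6.26) = (-2.8704,-3.8524)
  v7: (1-0.48)·(1.81,-2.76) + 0.48·(5.56,-7.58) = (3.6100,-5.0736)
Shoelace sum Σ(x_i·y_{i+1} − x_{i+1}·y_i):
  i=1: 5.1688·2.8196 − 2.7244·1.5752 = +10.2825 (running +10.2825)
  i=2: 2.7244·2.8252 − -0.3144·2.8196 = +8.5835 (running +18.8659)
  i=3: -0.3144·2.0540 − -1.9156·2.8252 = +4.7662 (running +23.6321)
  i=4: -1.9156·-1.9312 − -3.8000·2.0540 = +11.5046 (running +35.1367)
  i=5: -3.8000·-3.8524 − -2.8704·-1.9312 = +9.0958 (running +44.2325)
  i=6: -2.8704·-5.0736 − 3.6100·-3.8524 = +28.4704 (running +72.7029)
  i=7: 3.6100·1.5752 − 5.1688·-5.0736 = +31.9109 (running +104.6138)
Area = |Σ|/2 = |104.6138|/2 = 52.3069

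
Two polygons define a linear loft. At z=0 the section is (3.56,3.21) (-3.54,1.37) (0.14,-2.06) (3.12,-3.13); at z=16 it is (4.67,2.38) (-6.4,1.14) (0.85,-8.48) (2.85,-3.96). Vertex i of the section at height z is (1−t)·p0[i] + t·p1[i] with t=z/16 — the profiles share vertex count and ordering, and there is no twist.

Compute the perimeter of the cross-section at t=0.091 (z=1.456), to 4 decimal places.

Perimeter at t=0.091: 22.6375

Cross-section at t=0.091: each vertex is (1-t)·p0[i] + t·p1[i].
  v1: (1-0.091)·(3.56,3.21) + 0.091·(4.67,2.38) = (3.6610,3.1345)
  v2: (1-0.091)·(-3.54,1.37) + 0.091·(-6.4,1.14) = (-3.8003,1.3491)
  v3: (1-0.091)·(0.14,-2.06) + 0.091·(0.85,-8.48) = (0.2046,-2.6442)
  v4: (1-0.091)·(3.12,-3.13) + 0.091·(2.85,-3.96) = (3.0954,-3.2055)
Perimeter = Σ |v_{i+1} − v_i|:
  edge 1→2: √(-7.4613² + -1.7854²) = 7.6719 (running 7.6719)
  edge 2→3: √(4.0049² + -3.9933²) = 5.6556 (running 13.3275)
  edge 3→4: √(2.8908² + -0.5613²) = 2.9448 (running 16.2723)
  edge 4→1: √(0.5656² + 6.3400²) = 6.3652 (running 22.6375)
Perimeter = 22.6375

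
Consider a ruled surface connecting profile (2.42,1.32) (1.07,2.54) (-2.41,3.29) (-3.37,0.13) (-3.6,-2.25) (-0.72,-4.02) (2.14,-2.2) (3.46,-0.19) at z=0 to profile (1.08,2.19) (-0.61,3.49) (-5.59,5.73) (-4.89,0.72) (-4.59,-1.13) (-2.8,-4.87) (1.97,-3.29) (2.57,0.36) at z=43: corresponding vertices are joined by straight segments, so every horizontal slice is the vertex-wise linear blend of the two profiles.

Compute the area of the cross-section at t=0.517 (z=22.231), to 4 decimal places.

Cross-section at t=0.517: each vertex is (1-t)·p0[i] + t·p1[i].
  v1: (1-0.517)·(2.42,1.32) + 0.517·(1.08,2.19) = (1.7272,1.7698)
  v2: (1-0.517)·(1.07,2.54) + 0.517·(-0.61,3.49) = (0.2014,3.0312)
  v3: (1-0.517)·(-2.41,3.29) + 0.517·(-5.59,5.73) = (-4.0541,4.5515)
  v4: (1-0.517)·(-3.37,0.13) + 0.517·(-4.89,0.72) = (-4.1558,0.4350)
  v5: (1-0.517)·(-3.6,-2.25) + 0.517·(-4.59,-1.13) = (-4.1118,-1.6710)
  v6: (1-0.517)·(-0.72,-4.02) + 0.517·(-2.8,-4.87) = (-1.7954,-4.4595)
  v7: (1-0.517)·(2.14,-2.2) + 0.517·(1.97,-3.29) = (2.0521,-2.7635)
  v8: (1-0.517)·(3.46,-0.19) + 0.517·(2.57,0.36) = (2.9999,0.0944)
Shoelace sum Σ(x_i·y_{i+1} − x_{i+1}·y_i):
  i=1: 1.7272·3.0312 − 0.2014·1.7698 = +4.8790 (running +4.8790)
  i=2: 0.2014·4.5515 − -4.0541·3.0312 = +13.2053 (running +18.0843)
  i=3: -4.0541·0.4350 − -4.1558·4.5515 = +17.1516 (running +35.2359)
  i=4: -4.1558·-1.6710 − -4.1118·0.4350 = +8.7330 (running +43.9689)
  i=5: -4.1118·-4.4595 − -1.7954·-1.6710 = +15.3365 (running +59.3054)
  i=6: -1.7954·-2.7635 − 2.0521·-4.4595 = +14.1128 (running +73.4182)
  i=7: 2.0521·0.0944 − 2.9999·-2.7635 = +8.4838 (running +81.9021)
  i=8: 2.9999·1.7698 − 1.7272·0.0944 = +5.1462 (running +87.0482)
Area = |Σ|/2 = |87.0482|/2 = 43.5241

Area at t=0.517: 43.5241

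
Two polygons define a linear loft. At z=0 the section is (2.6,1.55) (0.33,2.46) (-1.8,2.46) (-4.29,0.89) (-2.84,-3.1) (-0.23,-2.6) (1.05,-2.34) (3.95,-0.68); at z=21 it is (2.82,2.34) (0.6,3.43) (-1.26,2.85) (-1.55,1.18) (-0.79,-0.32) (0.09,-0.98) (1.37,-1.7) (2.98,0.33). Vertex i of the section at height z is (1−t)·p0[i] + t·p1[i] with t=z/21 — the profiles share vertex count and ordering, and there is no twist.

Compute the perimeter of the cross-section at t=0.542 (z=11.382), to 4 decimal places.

Perimeter at t=0.542: 17.4903

Cross-section at t=0.542: each vertex is (1-t)·p0[i] + t·p1[i].
  v1: (1-0.542)·(2.6,1.55) + 0.542·(2.82,2.34) = (2.7192,1.9782)
  v2: (1-0.542)·(0.33,2.46) + 0.542·(0.6,3.43) = (0.4763,2.9857)
  v3: (1-0.542)·(-1.8,2.46) + 0.542·(-1.26,2.85) = (-1.5073,2.6714)
  v4: (1-0.542)·(-4.29,0.89) + 0.542·(-1.55,1.18) = (-2.8049,1.0472)
  v5: (1-0.542)·(-2.84,-3.1) + 0.542·(-0.79,-0.32) = (-1.7289,-1.5932)
  v6: (1-0.542)·(-0.23,-2.6) + 0.542·(0.09,-0.98) = (-0.0566,-1.7220)
  v7: (1-0.542)·(1.05,-2.34) + 0.542·(1.37,-1.7) = (1.2234,-1.9931)
  v8: (1-0.542)·(3.95,-0.68) + 0.542·(2.98,0.33) = (3.4243,-0.1326)
Perimeter = Σ |v_{i+1} − v_i|:
  edge 1→2: √(-2.2429² + 1.0076²) = 2.4588 (running 2.4588)
  edge 2→3: √(-1.9837² + -0.3144²) = 2.0084 (running 4.4672)
  edge 3→4: √(-1.2976² + -1.6242²) = 2.0789 (running 6.5461)
  edge 4→5: √(1.0760² + -2.6404²) = 2.8513 (running 9.3974)
  edge 5→6: √(1.6723² + -0.1287²) = 1.6773 (running 11.0747)
  edge 6→7: √(1.2800² + -0.2712²) = 1.3084 (running 12.3831)
  edge 7→8: √(2.2008² + 1.8605²) = 2.8819 (running 15.2649)
  edge 8→1: √(-0.7050² + 2.1108²) = 2.2254 (running 17.4903)
Perimeter = 17.4903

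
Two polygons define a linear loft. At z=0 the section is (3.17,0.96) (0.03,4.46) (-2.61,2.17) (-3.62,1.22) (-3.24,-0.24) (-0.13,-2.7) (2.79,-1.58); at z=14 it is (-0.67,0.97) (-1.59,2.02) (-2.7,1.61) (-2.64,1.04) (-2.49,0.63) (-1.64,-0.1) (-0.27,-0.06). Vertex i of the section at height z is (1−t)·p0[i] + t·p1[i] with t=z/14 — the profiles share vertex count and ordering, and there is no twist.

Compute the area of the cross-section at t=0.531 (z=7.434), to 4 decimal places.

Area at t=0.531: 12.3858

Cross-section at t=0.531: each vertex is (1-t)·p0[i] + t·p1[i].
  v1: (1-0.531)·(3.17,0.96) + 0.531·(-0.67,0.97) = (1.1310,0.9653)
  v2: (1-0.531)·(0.03,4.46) + 0.531·(-1.59,2.02) = (-0.8302,3.1644)
  v3: (1-0.531)·(-2.61,2.17) + 0.531·(-2.7,1.61) = (-2.6578,1.8726)
  v4: (1-0.531)·(-3.62,1.22) + 0.531·(-2.64,1.04) = (-3.0996,1.1244)
  v5: (1-0.531)·(-3.24,-0.24) + 0.531·(-2.49,0.63) = (-2.8418,0.2220)
  v6: (1-0.531)·(-0.13,-2.7) + 0.531·(-1.64,-0.1) = (-0.9318,-1.3194)
  v7: (1-0.531)·(2.79,-1.58) + 0.531·(-0.27,-0.06) = (1.1651,-0.7729)
Shoelace sum Σ(x_i·y_{i+1} − x_{i+1}·y_i):
  i=1: 1.1310·3.1644 − -0.8302·0.9653 = +4.3802 (running +4.3802)
  i=2: -0.8302·1.8726 − -2.6578·3.1644 = +6.8555 (running +11.2357)
  i=3: -2.6578·1.1244 − -3.0996·1.8726 = +2.8160 (running +14.0517)
  i=4: -3.0996·0.2220 − -2.8418·1.1244 = +2.5073 (running +16.5590)
  i=5: -2.8418·-1.3194 − -0.9318·0.2220 = +3.9562 (running +20.5152)
  i=6: -0.9318·-0.7729 − 1.1651·-1.3194 = +2.2575 (running +22.7727)
  i=7: 1.1651·0.9653 − 1.1310·-0.7729 = +1.9988 (running +24.7715)
Area = |Σ|/2 = |24.7715|/2 = 12.3858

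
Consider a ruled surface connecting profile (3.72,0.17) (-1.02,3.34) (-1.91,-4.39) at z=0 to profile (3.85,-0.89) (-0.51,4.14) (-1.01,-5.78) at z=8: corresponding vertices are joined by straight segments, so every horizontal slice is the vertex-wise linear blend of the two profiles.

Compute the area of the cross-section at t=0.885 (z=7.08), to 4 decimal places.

Area at t=0.885: 22.5998

Cross-section at t=0.885: each vertex is (1-t)·p0[i] + t·p1[i].
  v1: (1-0.885)·(3.72,0.17) + 0.885·(3.85,-0.89) = (3.8351,-0.7681)
  v2: (1-0.885)·(-1.02,3.34) + 0.885·(-0.51,4.14) = (-0.5686,4.0480)
  v3: (1-0.885)·(-1.91,-4.39) + 0.885·(-1.01,-5.78) = (-1.1135,-5.6202)
Shoelace sum Σ(x_i·y_{i+1} − x_{i+1}·y_i):
  i=1: 3.8351·4.0480 − -0.5686·-0.7681 = +15.0875 (running +15.0875)
  i=2: -0.5686·-5.6202 − -1.1135·4.0480 = +7.7033 (running +22.7908)
  i=3: -1.1135·-0.7681 − 3.8351·-5.6202 = +22.4088 (running +45.1997)
Area = |Σ|/2 = |45.1997|/2 = 22.5998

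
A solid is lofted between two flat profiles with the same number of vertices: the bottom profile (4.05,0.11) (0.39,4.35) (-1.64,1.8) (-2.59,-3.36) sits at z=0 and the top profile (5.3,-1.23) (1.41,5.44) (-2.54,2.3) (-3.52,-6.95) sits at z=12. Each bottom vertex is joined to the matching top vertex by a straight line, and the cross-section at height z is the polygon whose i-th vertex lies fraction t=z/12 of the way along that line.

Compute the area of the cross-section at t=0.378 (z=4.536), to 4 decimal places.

Cross-section at t=0.378: each vertex is (1-t)·p0[i] + t·p1[i].
  v1: (1-0.378)·(4.05,0.11) + 0.378·(5.3,-1.23) = (4.5225,-0.3965)
  v2: (1-0.378)·(0.39,4.35) + 0.378·(1.41,5.44) = (0.7756,4.7620)
  v3: (1-0.378)·(-1.64,1.8) + 0.378·(-2.54,2.3) = (-1.9802,1.9890)
  v4: (1-0.378)·(-2.59,-3.36) + 0.378·(-3.52,-6.95) = (-2.9415,-4.7170)
Shoelace sum Σ(x_i·y_{i+1} − x_{i+1}·y_i):
  i=1: 4.5225·4.7620 − 0.7756·-0.3965 = +21.8438 (running +21.8438)
  i=2: 0.7756·1.9890 − -1.9802·4.7620 = +10.9723 (running +32.8161)
  i=3: -1.9802·-4.7170 − -2.9415·1.9890 = +15.1914 (running +48.0075)
  i=4: -2.9415·-0.3965 − 4.5225·-4.7170 = +22.4991 (running +70.5066)
Area = |Σ|/2 = |70.5066|/2 = 35.2533

Area at t=0.378: 35.2533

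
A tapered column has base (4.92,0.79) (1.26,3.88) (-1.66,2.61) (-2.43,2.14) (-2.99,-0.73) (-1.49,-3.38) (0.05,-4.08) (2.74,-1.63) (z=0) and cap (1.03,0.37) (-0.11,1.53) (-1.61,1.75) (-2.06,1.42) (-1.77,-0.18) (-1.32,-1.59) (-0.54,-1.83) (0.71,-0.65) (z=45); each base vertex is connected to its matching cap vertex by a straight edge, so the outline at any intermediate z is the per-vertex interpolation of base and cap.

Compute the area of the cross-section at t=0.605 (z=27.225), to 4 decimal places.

Cross-section at t=0.605: each vertex is (1-t)·p0[i] + t·p1[i].
  v1: (1-0.605)·(4.92,0.79) + 0.605·(1.03,0.37) = (2.5665,0.5359)
  v2: (1-0.605)·(1.26,3.88) + 0.605·(-0.11,1.53) = (0.4312,2.4583)
  v3: (1-0.605)·(-1.66,2.61) + 0.605·(-1.61,1.75) = (-1.6298,2.0897)
  v4: (1-0.605)·(-2.43,2.14) + 0.605·(-2.06,1.42) = (-2.2062,1.7044)
  v5: (1-0.605)·(-2.99,-0.73) + 0.605·(-1.77,-0.18) = (-2.2519,-0.3972)
  v6: (1-0.605)·(-1.49,-3.38) + 0.605·(-1.32,-1.59) = (-1.3872,-2.2971)
  v7: (1-0.605)·(0.05,-4.08) + 0.605·(-0.54,-1.83) = (-0.3070,-2.7188)
  v8: (1-0.605)·(2.74,-1.63) + 0.605·(0.71,-0.65) = (1.5118,-1.0371)
Shoelace sum Σ(x_i·y_{i+1} − x_{i+1}·y_i):
  i=1: 2.5665·2.4583 − 0.4312·0.5359 = +6.0782 (running +6.0782)
  i=2: 0.4312·2.0897 − -1.6298·2.4583 = +4.9073 (running +10.9855)
  i=3: -1.6298·1.7044 − -2.2062·2.0897 = +1.8324 (running +12.8179)
  i=4: -2.2062·-0.3972 − -2.2519·1.7044 = +4.7145 (running +17.5325)
  i=5: -2.2519·-2.2971 − -1.3872·-0.3972 = +4.6217 (running +22.1541)
  i=6: -1.3872·-2.7188 − -0.3070·-2.2971 = +3.0662 (running +25.2204)
  i=7: -0.3070·-1.0371 − 1.5118·-2.7188 = +4.4287 (running +29.6490)
  i=8: 1.5118·0.5359 − 2.5665·-1.0371 = +3.4720 (running +33.1210)
Area = |Σ|/2 = |33.1210|/2 = 16.5605

Area at t=0.605: 16.5605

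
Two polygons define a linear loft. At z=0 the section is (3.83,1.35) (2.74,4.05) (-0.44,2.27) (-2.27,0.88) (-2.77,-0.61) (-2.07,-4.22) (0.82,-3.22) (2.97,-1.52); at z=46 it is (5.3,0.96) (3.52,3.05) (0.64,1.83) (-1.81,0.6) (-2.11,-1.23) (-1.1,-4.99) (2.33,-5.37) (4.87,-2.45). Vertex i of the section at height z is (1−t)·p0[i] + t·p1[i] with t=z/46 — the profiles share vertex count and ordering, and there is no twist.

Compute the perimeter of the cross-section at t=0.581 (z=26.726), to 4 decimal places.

Perimeter at t=0.581: 24.0305

Cross-section at t=0.581: each vertex is (1-t)·p0[i] + t·p1[i].
  v1: (1-0.581)·(3.83,1.35) + 0.581·(5.3,0.96) = (4.6841,1.1234)
  v2: (1-0.581)·(2.74,4.05) + 0.581·(3.52,3.05) = (3.1932,3.4690)
  v3: (1-0.581)·(-0.44,2.27) + 0.581·(0.64,1.83) = (0.1875,2.0144)
  v4: (1-0.581)·(-2.27,0.88) + 0.581·(-1.81,0.6) = (-2.0027,0.7173)
  v5: (1-0.581)·(-2.77,-0.61) + 0.581·(-2.11,-1.23) = (-2.3865,-0.9702)
  v6: (1-0.581)·(-2.07,-4.22) + 0.581·(-1.1,-4.99) = (-1.5064,-4.6674)
  v7: (1-0.581)·(0.82,-3.22) + 0.581·(2.33,-5.37) = (1.6973,-4.4691)
  v8: (1-0.581)·(2.97,-1.52) + 0.581·(4.87,-2.45) = (4.0739,-2.0603)
Perimeter = Σ |v_{i+1} − v_i|:
  edge 1→2: √(-1.4909² + 2.3456²) = 2.7793 (running 2.7793)
  edge 2→3: √(-3.0057² + -1.4546²) = 3.3392 (running 6.1185)
  edge 3→4: √(-2.1902² + -1.2970²) = 2.5455 (running 8.6640)
  edge 4→5: √(-0.3838² + -1.6875²) = 1.7306 (running 10.3946)
  edge 5→6: √(0.8801² + -3.6971²) = 3.8005 (running 14.1951)
  edge 6→7: √(3.2037² + 0.1982²) = 3.2099 (running 17.4049)
  edge 7→8: √(2.3766² + 2.4088²) = 3.3839 (running 20.7888)
  edge 8→1: √(0.6102² + 3.1837²) = 3.2417 (running 24.0305)
Perimeter = 24.0305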